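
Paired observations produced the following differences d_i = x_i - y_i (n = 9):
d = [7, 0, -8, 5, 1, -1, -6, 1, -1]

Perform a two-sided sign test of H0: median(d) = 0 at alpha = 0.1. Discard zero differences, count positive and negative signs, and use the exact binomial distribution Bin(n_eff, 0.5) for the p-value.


Step 1: Discard zero differences. Original n = 9; n_eff = number of nonzero differences = 8.
Nonzero differences (with sign): +7, -8, +5, +1, -1, -6, +1, -1
Step 2: Count signs: positive = 4, negative = 4.
Step 3: Under H0: P(positive) = 0.5, so the number of positives S ~ Bin(8, 0.5).
Step 4: Two-sided exact p-value = sum of Bin(8,0.5) probabilities at or below the observed probability = 1.000000.
Step 5: alpha = 0.1. fail to reject H0.

n_eff = 8, pos = 4, neg = 4, p = 1.000000, fail to reject H0.


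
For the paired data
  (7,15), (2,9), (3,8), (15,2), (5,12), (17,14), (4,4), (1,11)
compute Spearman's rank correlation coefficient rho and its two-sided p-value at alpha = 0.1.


Step 1: Rank x and y separately (midranks; no ties here).
rank(x): 7->6, 2->2, 3->3, 15->7, 5->5, 17->8, 4->4, 1->1
rank(y): 15->8, 9->4, 8->3, 2->1, 12->6, 14->7, 4->2, 11->5
Step 2: d_i = R_x(i) - R_y(i); compute d_i^2.
  (6-8)^2=4, (2-4)^2=4, (3-3)^2=0, (7-1)^2=36, (5-6)^2=1, (8-7)^2=1, (4-2)^2=4, (1-5)^2=16
sum(d^2) = 66.
Step 3: rho = 1 - 6*66 / (8*(8^2 - 1)) = 1 - 396/504 = 0.214286.
Step 4: Under H0, t = rho * sqrt((n-2)/(1-rho^2)) = 0.5374 ~ t(6).
Step 5: Two-sided p-value from the t-distribution with 6 df = 0.610344.
Step 6: alpha = 0.1. fail to reject H0.

rho = 0.2143, p = 0.610344, fail to reject H0 at alpha = 0.1.


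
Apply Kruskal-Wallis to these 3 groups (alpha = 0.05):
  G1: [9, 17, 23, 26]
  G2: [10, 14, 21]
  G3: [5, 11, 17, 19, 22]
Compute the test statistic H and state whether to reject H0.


Step 1: Combine all N = 12 observations and assign midranks.
sorted (value, group, rank): (5,G3,1), (9,G1,2), (10,G2,3), (11,G3,4), (14,G2,5), (17,G1,6.5), (17,G3,6.5), (19,G3,8), (21,G2,9), (22,G3,10), (23,G1,11), (26,G1,12)
Step 2: Sum ranks within each group.
R_1 = 31.5 (n_1 = 4)
R_2 = 17 (n_2 = 3)
R_3 = 29.5 (n_3 = 5)
Step 3: H = 12/(N(N+1)) * sum(R_i^2/n_i) - 3(N+1)
     = 12/(12*13) * (31.5^2/4 + 17^2/3 + 29.5^2/5) - 3*13
     = 0.076923 * 518.446 - 39
     = 0.880449.
Step 4: Ties present; correction factor C = 1 - 6/(12^3 - 12) = 0.996503. Corrected H = 0.880449 / 0.996503 = 0.883538.
Step 5: Under H0, H ~ chi^2(2); p-value = 0.642898.
Step 6: alpha = 0.05. fail to reject H0.

H = 0.8835, df = 2, p = 0.642898, fail to reject H0.


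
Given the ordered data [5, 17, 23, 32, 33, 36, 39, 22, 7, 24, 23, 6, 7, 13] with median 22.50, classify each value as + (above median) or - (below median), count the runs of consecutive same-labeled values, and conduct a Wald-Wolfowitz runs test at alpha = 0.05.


Step 1: Compute median = 22.50; label A = above, B = below.
Labels in order: BBAAAAABBAABBB  (n_A = 7, n_B = 7)
Step 2: Count runs R = 5.
Step 3: Under H0 (random ordering), E[R] = 2*n_A*n_B/(n_A+n_B) + 1 = 2*7*7/14 + 1 = 8.0000.
        Var[R] = 2*n_A*n_B*(2*n_A*n_B - n_A - n_B) / ((n_A+n_B)^2 * (n_A+n_B-1)) = 8232/2548 = 3.2308.
        SD[R] = 1.7974.
Step 4: Continuity-corrected z = (R + 0.5 - E[R]) / SD[R] = (5 + 0.5 - 8.0000) / 1.7974 = -1.3909.
Step 5: Two-sided p-value via normal approximation = 2*(1 - Phi(|z|)) = 0.164264.
Step 6: alpha = 0.05. fail to reject H0.

R = 5, z = -1.3909, p = 0.164264, fail to reject H0.


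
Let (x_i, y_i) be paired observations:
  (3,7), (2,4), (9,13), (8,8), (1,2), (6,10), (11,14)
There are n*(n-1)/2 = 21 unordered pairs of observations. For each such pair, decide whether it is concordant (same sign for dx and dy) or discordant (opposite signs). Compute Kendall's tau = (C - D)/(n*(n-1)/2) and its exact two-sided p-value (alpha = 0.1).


Step 1: Enumerate the 21 unordered pairs (i,j) with i<j and classify each by sign(x_j-x_i) * sign(y_j-y_i).
  (1,2):dx=-1,dy=-3->C; (1,3):dx=+6,dy=+6->C; (1,4):dx=+5,dy=+1->C; (1,5):dx=-2,dy=-5->C
  (1,6):dx=+3,dy=+3->C; (1,7):dx=+8,dy=+7->C; (2,3):dx=+7,dy=+9->C; (2,4):dx=+6,dy=+4->C
  (2,5):dx=-1,dy=-2->C; (2,6):dx=+4,dy=+6->C; (2,7):dx=+9,dy=+10->C; (3,4):dx=-1,dy=-5->C
  (3,5):dx=-8,dy=-11->C; (3,6):dx=-3,dy=-3->C; (3,7):dx=+2,dy=+1->C; (4,5):dx=-7,dy=-6->C
  (4,6):dx=-2,dy=+2->D; (4,7):dx=+3,dy=+6->C; (5,6):dx=+5,dy=+8->C; (5,7):dx=+10,dy=+12->C
  (6,7):dx=+5,dy=+4->C
Step 2: C = 20, D = 1, total pairs = 21.
Step 3: tau = (C - D)/(n(n-1)/2) = (20 - 1)/21 = 0.904762.
Step 4: Exact two-sided p-value (enumerate n! = 5040 permutations of y under H0): p = 0.002778.
Step 5: alpha = 0.1. reject H0.

tau_b = 0.9048 (C=20, D=1), p = 0.002778, reject H0.


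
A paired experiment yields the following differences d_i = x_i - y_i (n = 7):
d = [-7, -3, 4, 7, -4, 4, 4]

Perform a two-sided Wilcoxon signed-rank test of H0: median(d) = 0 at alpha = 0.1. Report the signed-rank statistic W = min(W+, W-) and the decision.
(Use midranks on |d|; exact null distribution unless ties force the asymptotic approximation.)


Step 1: Drop any zero differences (none here) and take |d_i|.
|d| = [7, 3, 4, 7, 4, 4, 4]
Step 2: Midrank |d_i| (ties get averaged ranks).
ranks: |7|->6.5, |3|->1, |4|->3.5, |7|->6.5, |4|->3.5, |4|->3.5, |4|->3.5
Step 3: Attach original signs; sum ranks with positive sign and with negative sign.
W+ = 3.5 + 6.5 + 3.5 + 3.5 = 17
W- = 6.5 + 1 + 3.5 = 11
(Check: W+ + W- = 28 should equal n(n+1)/2 = 28.)
Step 4: Test statistic W = min(W+, W-) = 11.
Step 5: Ties in |d|, so use the tie-corrected normal approximation.
        E[W] = n(n+1)/4 = 7*8/4 = 14.
        Tie groups: |d|=4 (t=4), |d|=7 (t=2); sum(t^3 - t) = 66.
        Var[W] = n(n+1)(2n+1)/24 - sum(t^3-t)/48 = 840/24 - 66/48 = 33.625.
        z = (W - E[W]) / sqrt(Var[W]) = (11 - 14) / 5.7987 = -0.5174.
        Two-sided p = 2*Phi(z) = 0.604907.
Step 6: alpha = 0.1. fail to reject H0.

W+ = 17, W- = 11, W = min = 11, p = 0.604907, fail to reject H0.


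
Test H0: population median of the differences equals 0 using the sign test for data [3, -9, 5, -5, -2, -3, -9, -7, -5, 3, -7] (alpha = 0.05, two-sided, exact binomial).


Step 1: Discard zero differences. Original n = 11; n_eff = number of nonzero differences = 11.
Nonzero differences (with sign): +3, -9, +5, -5, -2, -3, -9, -7, -5, +3, -7
Step 2: Count signs: positive = 3, negative = 8.
Step 3: Under H0: P(positive) = 0.5, so the number of positives S ~ Bin(11, 0.5).
Step 4: Two-sided exact p-value = sum of Bin(11,0.5) probabilities at or below the observed probability = 0.226562.
Step 5: alpha = 0.05. fail to reject H0.

n_eff = 11, pos = 3, neg = 8, p = 0.226562, fail to reject H0.


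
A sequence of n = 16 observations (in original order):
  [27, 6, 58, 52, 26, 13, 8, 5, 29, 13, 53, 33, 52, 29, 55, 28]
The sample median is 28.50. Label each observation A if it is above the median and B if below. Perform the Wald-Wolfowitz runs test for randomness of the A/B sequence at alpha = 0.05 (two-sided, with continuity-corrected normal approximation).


Step 1: Compute median = 28.50; label A = above, B = below.
Labels in order: BBAABBBBABAAAAAB  (n_A = 8, n_B = 8)
Step 2: Count runs R = 7.
Step 3: Under H0 (random ordering), E[R] = 2*n_A*n_B/(n_A+n_B) + 1 = 2*8*8/16 + 1 = 9.0000.
        Var[R] = 2*n_A*n_B*(2*n_A*n_B - n_A - n_B) / ((n_A+n_B)^2 * (n_A+n_B-1)) = 14336/3840 = 3.7333.
        SD[R] = 1.9322.
Step 4: Continuity-corrected z = (R + 0.5 - E[R]) / SD[R] = (7 + 0.5 - 9.0000) / 1.9322 = -0.7763.
Step 5: Two-sided p-value via normal approximation = 2*(1 - Phi(|z|)) = 0.437558.
Step 6: alpha = 0.05. fail to reject H0.

R = 7, z = -0.7763, p = 0.437558, fail to reject H0.


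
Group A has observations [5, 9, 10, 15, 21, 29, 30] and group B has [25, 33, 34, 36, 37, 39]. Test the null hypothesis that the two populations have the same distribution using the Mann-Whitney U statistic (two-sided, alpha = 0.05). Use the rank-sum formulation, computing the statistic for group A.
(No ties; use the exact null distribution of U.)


Step 1: Combine and sort all 13 observations; assign midranks.
sorted (value, group): (5,X), (9,X), (10,X), (15,X), (21,X), (25,Y), (29,X), (30,X), (33,Y), (34,Y), (36,Y), (37,Y), (39,Y)
ranks: 5->1, 9->2, 10->3, 15->4, 21->5, 25->6, 29->7, 30->8, 33->9, 34->10, 36->11, 37->12, 39->13
Step 2: Rank sum for X: R1 = 1 + 2 + 3 + 4 + 5 + 7 + 8 = 30.
Step 3: U_X = R1 - n1(n1+1)/2 = 30 - 7*8/2 = 30 - 28 = 2.
       U_Y = n1*n2 - U_X = 42 - 2 = 40.
Step 4: No ties, so the exact null distribution of U (based on enumerating the C(13,7) = 1716 equally likely rank assignments) gives the two-sided p-value.
Step 5: p-value = 0.004662; compare to alpha = 0.05. reject H0.

U_X = 2, p = 0.004662, reject H0 at alpha = 0.05.


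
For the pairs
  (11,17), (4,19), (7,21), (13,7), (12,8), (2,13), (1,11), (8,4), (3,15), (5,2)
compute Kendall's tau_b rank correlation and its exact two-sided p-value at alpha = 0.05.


Step 1: Enumerate the 45 unordered pairs (i,j) with i<j and classify each by sign(x_j-x_i) * sign(y_j-y_i).
  (1,2):dx=-7,dy=+2->D; (1,3):dx=-4,dy=+4->D; (1,4):dx=+2,dy=-10->D; (1,5):dx=+1,dy=-9->D
  (1,6):dx=-9,dy=-4->C; (1,7):dx=-10,dy=-6->C; (1,8):dx=-3,dy=-13->C; (1,9):dx=-8,dy=-2->C
  (1,10):dx=-6,dy=-15->C; (2,3):dx=+3,dy=+2->C; (2,4):dx=+9,dy=-12->D; (2,5):dx=+8,dy=-11->D
  (2,6):dx=-2,dy=-6->C; (2,7):dx=-3,dy=-8->C; (2,8):dx=+4,dy=-15->D; (2,9):dx=-1,dy=-4->C
  (2,10):dx=+1,dy=-17->D; (3,4):dx=+6,dy=-14->D; (3,5):dx=+5,dy=-13->D; (3,6):dx=-5,dy=-8->C
  (3,7):dx=-6,dy=-10->C; (3,8):dx=+1,dy=-17->D; (3,9):dx=-4,dy=-6->C; (3,10):dx=-2,dy=-19->C
  (4,5):dx=-1,dy=+1->D; (4,6):dx=-11,dy=+6->D; (4,7):dx=-12,dy=+4->D; (4,8):dx=-5,dy=-3->C
  (4,9):dx=-10,dy=+8->D; (4,10):dx=-8,dy=-5->C; (5,6):dx=-10,dy=+5->D; (5,7):dx=-11,dy=+3->D
  (5,8):dx=-4,dy=-4->C; (5,9):dx=-9,dy=+7->D; (5,10):dx=-7,dy=-6->C; (6,7):dx=-1,dy=-2->C
  (6,8):dx=+6,dy=-9->D; (6,9):dx=+1,dy=+2->C; (6,10):dx=+3,dy=-11->D; (7,8):dx=+7,dy=-7->D
  (7,9):dx=+2,dy=+4->C; (7,10):dx=+4,dy=-9->D; (8,9):dx=-5,dy=+11->D; (8,10):dx=-3,dy=-2->C
  (9,10):dx=+2,dy=-13->D
Step 2: C = 21, D = 24, total pairs = 45.
Step 3: tau = (C - D)/(n(n-1)/2) = (21 - 24)/45 = -0.066667.
Step 4: Exact two-sided p-value (enumerate n! = 3628800 permutations of y under H0): p = 0.861801.
Step 5: alpha = 0.05. fail to reject H0.

tau_b = -0.0667 (C=21, D=24), p = 0.861801, fail to reject H0.


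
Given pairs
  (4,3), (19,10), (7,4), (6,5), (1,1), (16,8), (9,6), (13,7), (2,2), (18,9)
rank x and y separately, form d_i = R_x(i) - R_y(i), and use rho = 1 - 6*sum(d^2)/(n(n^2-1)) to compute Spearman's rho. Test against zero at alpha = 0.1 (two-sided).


Step 1: Rank x and y separately (midranks; no ties here).
rank(x): 4->3, 19->10, 7->5, 6->4, 1->1, 16->8, 9->6, 13->7, 2->2, 18->9
rank(y): 3->3, 10->10, 4->4, 5->5, 1->1, 8->8, 6->6, 7->7, 2->2, 9->9
Step 2: d_i = R_x(i) - R_y(i); compute d_i^2.
  (3-3)^2=0, (10-10)^2=0, (5-4)^2=1, (4-5)^2=1, (1-1)^2=0, (8-8)^2=0, (6-6)^2=0, (7-7)^2=0, (2-2)^2=0, (9-9)^2=0
sum(d^2) = 2.
Step 3: rho = 1 - 6*2 / (10*(10^2 - 1)) = 1 - 12/990 = 0.987879.
Step 4: Under H0, t = rho * sqrt((n-2)/(1-rho^2)) = 18.0003 ~ t(8).
Step 5: Two-sided p-value from the t-distribution with 8 df = 0.000000.
Step 6: alpha = 0.1. reject H0.

rho = 0.9879, p = 0.000000, reject H0 at alpha = 0.1.


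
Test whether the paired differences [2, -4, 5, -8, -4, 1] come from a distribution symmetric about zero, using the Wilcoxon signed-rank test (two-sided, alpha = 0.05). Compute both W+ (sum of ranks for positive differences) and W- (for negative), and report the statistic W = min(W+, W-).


Step 1: Drop any zero differences (none here) and take |d_i|.
|d| = [2, 4, 5, 8, 4, 1]
Step 2: Midrank |d_i| (ties get averaged ranks).
ranks: |2|->2, |4|->3.5, |5|->5, |8|->6, |4|->3.5, |1|->1
Step 3: Attach original signs; sum ranks with positive sign and with negative sign.
W+ = 2 + 5 + 1 = 8
W- = 3.5 + 6 + 3.5 = 13
(Check: W+ + W- = 21 should equal n(n+1)/2 = 21.)
Step 4: Test statistic W = min(W+, W-) = 8.
Step 5: Ties in |d|, so use the tie-corrected normal approximation.
        E[W] = n(n+1)/4 = 6*7/4 = 10.5.
        Tie groups: |d|=4 (t=2); sum(t^3 - t) = 6.
        Var[W] = n(n+1)(2n+1)/24 - sum(t^3-t)/48 = 546/24 - 6/48 = 22.625.
        z = (W - E[W]) / sqrt(Var[W]) = (8 - 10.5) / 4.7566 = -0.5256.
        Two-sided p = 2*Phi(z) = 0.599174.
Step 6: alpha = 0.05. fail to reject H0.

W+ = 8, W- = 13, W = min = 8, p = 0.599174, fail to reject H0.


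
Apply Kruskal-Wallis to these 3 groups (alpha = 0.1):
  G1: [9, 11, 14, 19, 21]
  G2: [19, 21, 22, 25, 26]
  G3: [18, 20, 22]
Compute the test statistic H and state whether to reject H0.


Step 1: Combine all N = 13 observations and assign midranks.
sorted (value, group, rank): (9,G1,1), (11,G1,2), (14,G1,3), (18,G3,4), (19,G1,5.5), (19,G2,5.5), (20,G3,7), (21,G1,8.5), (21,G2,8.5), (22,G2,10.5), (22,G3,10.5), (25,G2,12), (26,G2,13)
Step 2: Sum ranks within each group.
R_1 = 20 (n_1 = 5)
R_2 = 49.5 (n_2 = 5)
R_3 = 21.5 (n_3 = 3)
Step 3: H = 12/(N(N+1)) * sum(R_i^2/n_i) - 3(N+1)
     = 12/(13*14) * (20^2/5 + 49.5^2/5 + 21.5^2/3) - 3*14
     = 0.065934 * 724.133 - 42
     = 5.745055.
Step 4: Ties present; correction factor C = 1 - 18/(13^3 - 13) = 0.991758. Corrected H = 5.745055 / 0.991758 = 5.792798.
Step 5: Under H0, H ~ chi^2(2); p-value = 0.055222.
Step 6: alpha = 0.1. reject H0.

H = 5.7928, df = 2, p = 0.055222, reject H0.


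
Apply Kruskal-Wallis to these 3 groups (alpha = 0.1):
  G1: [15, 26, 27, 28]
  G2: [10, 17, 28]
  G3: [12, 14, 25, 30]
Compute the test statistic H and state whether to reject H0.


Step 1: Combine all N = 11 observations and assign midranks.
sorted (value, group, rank): (10,G2,1), (12,G3,2), (14,G3,3), (15,G1,4), (17,G2,5), (25,G3,6), (26,G1,7), (27,G1,8), (28,G1,9.5), (28,G2,9.5), (30,G3,11)
Step 2: Sum ranks within each group.
R_1 = 28.5 (n_1 = 4)
R_2 = 15.5 (n_2 = 3)
R_3 = 22 (n_3 = 4)
Step 3: H = 12/(N(N+1)) * sum(R_i^2/n_i) - 3(N+1)
     = 12/(11*12) * (28.5^2/4 + 15.5^2/3 + 22^2/4) - 3*12
     = 0.090909 * 404.146 - 36
     = 0.740530.
Step 4: Ties present; correction factor C = 1 - 6/(11^3 - 11) = 0.995455. Corrected H = 0.740530 / 0.995455 = 0.743912.
Step 5: Under H0, H ~ chi^2(2); p-value = 0.689385.
Step 6: alpha = 0.1. fail to reject H0.

H = 0.7439, df = 2, p = 0.689385, fail to reject H0.


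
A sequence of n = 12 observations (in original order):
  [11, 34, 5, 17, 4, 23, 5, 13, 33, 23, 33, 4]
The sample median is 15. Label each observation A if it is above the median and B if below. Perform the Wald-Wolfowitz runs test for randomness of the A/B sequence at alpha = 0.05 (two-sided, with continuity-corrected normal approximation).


Step 1: Compute median = 15; label A = above, B = below.
Labels in order: BABABABBAAAB  (n_A = 6, n_B = 6)
Step 2: Count runs R = 9.
Step 3: Under H0 (random ordering), E[R] = 2*n_A*n_B/(n_A+n_B) + 1 = 2*6*6/12 + 1 = 7.0000.
        Var[R] = 2*n_A*n_B*(2*n_A*n_B - n_A - n_B) / ((n_A+n_B)^2 * (n_A+n_B-1)) = 4320/1584 = 2.7273.
        SD[R] = 1.6514.
Step 4: Continuity-corrected z = (R - 0.5 - E[R]) / SD[R] = (9 - 0.5 - 7.0000) / 1.6514 = 0.9083.
Step 5: Two-sided p-value via normal approximation = 2*(1 - Phi(|z|)) = 0.363722.
Step 6: alpha = 0.05. fail to reject H0.

R = 9, z = 0.9083, p = 0.363722, fail to reject H0.


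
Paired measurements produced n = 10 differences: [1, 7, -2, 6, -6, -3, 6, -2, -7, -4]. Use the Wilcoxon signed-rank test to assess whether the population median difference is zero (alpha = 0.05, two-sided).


Step 1: Drop any zero differences (none here) and take |d_i|.
|d| = [1, 7, 2, 6, 6, 3, 6, 2, 7, 4]
Step 2: Midrank |d_i| (ties get averaged ranks).
ranks: |1|->1, |7|->9.5, |2|->2.5, |6|->7, |6|->7, |3|->4, |6|->7, |2|->2.5, |7|->9.5, |4|->5
Step 3: Attach original signs; sum ranks with positive sign and with negative sign.
W+ = 1 + 9.5 + 7 + 7 = 24.5
W- = 2.5 + 7 + 4 + 2.5 + 9.5 + 5 = 30.5
(Check: W+ + W- = 55 should equal n(n+1)/2 = 55.)
Step 4: Test statistic W = min(W+, W-) = 24.5.
Step 5: Ties in |d|, so use the tie-corrected normal approximation.
        E[W] = n(n+1)/4 = 10*11/4 = 27.5.
        Tie groups: |d|=2 (t=2), |d|=6 (t=3), |d|=7 (t=2); sum(t^3 - t) = 36.
        Var[W] = n(n+1)(2n+1)/24 - sum(t^3-t)/48 = 2310/24 - 36/48 = 95.5.
        z = (W - E[W]) / sqrt(Var[W]) = (24.5 - 27.5) / 9.7724 = -0.3070.
        Two-sided p = 2*Phi(z) = 0.758853.
Step 6: alpha = 0.05. fail to reject H0.

W+ = 24.5, W- = 30.5, W = min = 24.5, p = 0.758853, fail to reject H0.


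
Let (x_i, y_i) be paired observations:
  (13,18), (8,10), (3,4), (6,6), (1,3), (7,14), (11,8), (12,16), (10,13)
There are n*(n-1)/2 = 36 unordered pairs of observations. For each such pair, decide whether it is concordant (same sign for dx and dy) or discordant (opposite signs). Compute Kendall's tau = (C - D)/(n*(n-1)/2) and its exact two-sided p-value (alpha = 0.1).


Step 1: Enumerate the 36 unordered pairs (i,j) with i<j and classify each by sign(x_j-x_i) * sign(y_j-y_i).
  (1,2):dx=-5,dy=-8->C; (1,3):dx=-10,dy=-14->C; (1,4):dx=-7,dy=-12->C; (1,5):dx=-12,dy=-15->C
  (1,6):dx=-6,dy=-4->C; (1,7):dx=-2,dy=-10->C; (1,8):dx=-1,dy=-2->C; (1,9):dx=-3,dy=-5->C
  (2,3):dx=-5,dy=-6->C; (2,4):dx=-2,dy=-4->C; (2,5):dx=-7,dy=-7->C; (2,6):dx=-1,dy=+4->D
  (2,7):dx=+3,dy=-2->D; (2,8):dx=+4,dy=+6->C; (2,9):dx=+2,dy=+3->C; (3,4):dx=+3,dy=+2->C
  (3,5):dx=-2,dy=-1->C; (3,6):dx=+4,dy=+10->C; (3,7):dx=+8,dy=+4->C; (3,8):dx=+9,dy=+12->C
  (3,9):dx=+7,dy=+9->C; (4,5):dx=-5,dy=-3->C; (4,6):dx=+1,dy=+8->C; (4,7):dx=+5,dy=+2->C
  (4,8):dx=+6,dy=+10->C; (4,9):dx=+4,dy=+7->C; (5,6):dx=+6,dy=+11->C; (5,7):dx=+10,dy=+5->C
  (5,8):dx=+11,dy=+13->C; (5,9):dx=+9,dy=+10->C; (6,7):dx=+4,dy=-6->D; (6,8):dx=+5,dy=+2->C
  (6,9):dx=+3,dy=-1->D; (7,8):dx=+1,dy=+8->C; (7,9):dx=-1,dy=+5->D; (8,9):dx=-2,dy=-3->C
Step 2: C = 31, D = 5, total pairs = 36.
Step 3: tau = (C - D)/(n(n-1)/2) = (31 - 5)/36 = 0.722222.
Step 4: Exact two-sided p-value (enumerate n! = 362880 permutations of y under H0): p = 0.005886.
Step 5: alpha = 0.1. reject H0.

tau_b = 0.7222 (C=31, D=5), p = 0.005886, reject H0.


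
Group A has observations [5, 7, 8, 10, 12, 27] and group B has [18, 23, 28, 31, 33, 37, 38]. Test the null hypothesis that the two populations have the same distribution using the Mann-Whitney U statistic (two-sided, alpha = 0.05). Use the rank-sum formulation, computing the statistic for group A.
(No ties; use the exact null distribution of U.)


Step 1: Combine and sort all 13 observations; assign midranks.
sorted (value, group): (5,X), (7,X), (8,X), (10,X), (12,X), (18,Y), (23,Y), (27,X), (28,Y), (31,Y), (33,Y), (37,Y), (38,Y)
ranks: 5->1, 7->2, 8->3, 10->4, 12->5, 18->6, 23->7, 27->8, 28->9, 31->10, 33->11, 37->12, 38->13
Step 2: Rank sum for X: R1 = 1 + 2 + 3 + 4 + 5 + 8 = 23.
Step 3: U_X = R1 - n1(n1+1)/2 = 23 - 6*7/2 = 23 - 21 = 2.
       U_Y = n1*n2 - U_X = 42 - 2 = 40.
Step 4: No ties, so the exact null distribution of U (based on enumerating the C(13,6) = 1716 equally likely rank assignments) gives the two-sided p-value.
Step 5: p-value = 0.004662; compare to alpha = 0.05. reject H0.

U_X = 2, p = 0.004662, reject H0 at alpha = 0.05.


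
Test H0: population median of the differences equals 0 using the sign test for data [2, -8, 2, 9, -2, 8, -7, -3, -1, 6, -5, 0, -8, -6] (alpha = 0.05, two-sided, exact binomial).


Step 1: Discard zero differences. Original n = 14; n_eff = number of nonzero differences = 13.
Nonzero differences (with sign): +2, -8, +2, +9, -2, +8, -7, -3, -1, +6, -5, -8, -6
Step 2: Count signs: positive = 5, negative = 8.
Step 3: Under H0: P(positive) = 0.5, so the number of positives S ~ Bin(13, 0.5).
Step 4: Two-sided exact p-value = sum of Bin(13,0.5) probabilities at or below the observed probability = 0.581055.
Step 5: alpha = 0.05. fail to reject H0.

n_eff = 13, pos = 5, neg = 8, p = 0.581055, fail to reject H0.


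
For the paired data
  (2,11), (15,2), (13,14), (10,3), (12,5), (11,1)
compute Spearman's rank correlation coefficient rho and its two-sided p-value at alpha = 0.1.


Step 1: Rank x and y separately (midranks; no ties here).
rank(x): 2->1, 15->6, 13->5, 10->2, 12->4, 11->3
rank(y): 11->5, 2->2, 14->6, 3->3, 5->4, 1->1
Step 2: d_i = R_x(i) - R_y(i); compute d_i^2.
  (1-5)^2=16, (6-2)^2=16, (5-6)^2=1, (2-3)^2=1, (4-4)^2=0, (3-1)^2=4
sum(d^2) = 38.
Step 3: rho = 1 - 6*38 / (6*(6^2 - 1)) = 1 - 228/210 = -0.085714.
Step 4: Under H0, t = rho * sqrt((n-2)/(1-rho^2)) = -0.1721 ~ t(4).
Step 5: Two-sided p-value from the t-distribution with 4 df = 0.871743.
Step 6: alpha = 0.1. fail to reject H0.

rho = -0.0857, p = 0.871743, fail to reject H0 at alpha = 0.1.


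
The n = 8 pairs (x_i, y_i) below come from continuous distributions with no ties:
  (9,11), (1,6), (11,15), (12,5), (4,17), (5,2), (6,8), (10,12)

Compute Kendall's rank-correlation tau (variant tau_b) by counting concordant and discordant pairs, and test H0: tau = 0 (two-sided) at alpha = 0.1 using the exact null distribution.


Step 1: Enumerate the 28 unordered pairs (i,j) with i<j and classify each by sign(x_j-x_i) * sign(y_j-y_i).
  (1,2):dx=-8,dy=-5->C; (1,3):dx=+2,dy=+4->C; (1,4):dx=+3,dy=-6->D; (1,5):dx=-5,dy=+6->D
  (1,6):dx=-4,dy=-9->C; (1,7):dx=-3,dy=-3->C; (1,8):dx=+1,dy=+1->C; (2,3):dx=+10,dy=+9->C
  (2,4):dx=+11,dy=-1->D; (2,5):dx=+3,dy=+11->C; (2,6):dx=+4,dy=-4->D; (2,7):dx=+5,dy=+2->C
  (2,8):dx=+9,dy=+6->C; (3,4):dx=+1,dy=-10->D; (3,5):dx=-7,dy=+2->D; (3,6):dx=-6,dy=-13->C
  (3,7):dx=-5,dy=-7->C; (3,8):dx=-1,dy=-3->C; (4,5):dx=-8,dy=+12->D; (4,6):dx=-7,dy=-3->C
  (4,7):dx=-6,dy=+3->D; (4,8):dx=-2,dy=+7->D; (5,6):dx=+1,dy=-15->D; (5,7):dx=+2,dy=-9->D
  (5,8):dx=+6,dy=-5->D; (6,7):dx=+1,dy=+6->C; (6,8):dx=+5,dy=+10->C; (7,8):dx=+4,dy=+4->C
Step 2: C = 16, D = 12, total pairs = 28.
Step 3: tau = (C - D)/(n(n-1)/2) = (16 - 12)/28 = 0.142857.
Step 4: Exact two-sided p-value (enumerate n! = 40320 permutations of y under H0): p = 0.719544.
Step 5: alpha = 0.1. fail to reject H0.

tau_b = 0.1429 (C=16, D=12), p = 0.719544, fail to reject H0.


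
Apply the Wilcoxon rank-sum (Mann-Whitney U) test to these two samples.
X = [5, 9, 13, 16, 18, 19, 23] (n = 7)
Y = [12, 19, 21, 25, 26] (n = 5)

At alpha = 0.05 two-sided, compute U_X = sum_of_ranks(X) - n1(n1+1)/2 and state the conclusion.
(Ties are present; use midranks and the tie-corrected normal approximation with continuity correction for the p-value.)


Step 1: Combine and sort all 12 observations; assign midranks.
sorted (value, group): (5,X), (9,X), (12,Y), (13,X), (16,X), (18,X), (19,X), (19,Y), (21,Y), (23,X), (25,Y), (26,Y)
ranks: 5->1, 9->2, 12->3, 13->4, 16->5, 18->6, 19->7.5, 19->7.5, 21->9, 23->10, 25->11, 26->12
Step 2: Rank sum for X: R1 = 1 + 2 + 4 + 5 + 6 + 7.5 + 10 = 35.5.
Step 3: U_X = R1 - n1(n1+1)/2 = 35.5 - 7*8/2 = 35.5 - 28 = 7.5.
       U_Y = n1*n2 - U_X = 35 - 7.5 = 27.5.
Step 4: Ties are present, so use the tie-corrected normal approximation (with continuity correction) for the p-value.
Step 5: p-value = 0.122225; compare to alpha = 0.05. fail to reject H0.

U_X = 7.5, p = 0.122225, fail to reject H0 at alpha = 0.05.


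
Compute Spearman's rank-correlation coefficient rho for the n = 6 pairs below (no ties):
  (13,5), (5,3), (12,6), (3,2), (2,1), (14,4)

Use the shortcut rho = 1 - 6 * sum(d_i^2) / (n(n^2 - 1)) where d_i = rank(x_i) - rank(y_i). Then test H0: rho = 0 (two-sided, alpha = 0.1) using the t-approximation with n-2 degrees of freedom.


Step 1: Rank x and y separately (midranks; no ties here).
rank(x): 13->5, 5->3, 12->4, 3->2, 2->1, 14->6
rank(y): 5->5, 3->3, 6->6, 2->2, 1->1, 4->4
Step 2: d_i = R_x(i) - R_y(i); compute d_i^2.
  (5-5)^2=0, (3-3)^2=0, (4-6)^2=4, (2-2)^2=0, (1-1)^2=0, (6-4)^2=4
sum(d^2) = 8.
Step 3: rho = 1 - 6*8 / (6*(6^2 - 1)) = 1 - 48/210 = 0.771429.
Step 4: Under H0, t = rho * sqrt((n-2)/(1-rho^2)) = 2.4247 ~ t(4).
Step 5: Two-sided p-value from the t-distribution with 4 df = 0.072397.
Step 6: alpha = 0.1. reject H0.

rho = 0.7714, p = 0.072397, reject H0 at alpha = 0.1.


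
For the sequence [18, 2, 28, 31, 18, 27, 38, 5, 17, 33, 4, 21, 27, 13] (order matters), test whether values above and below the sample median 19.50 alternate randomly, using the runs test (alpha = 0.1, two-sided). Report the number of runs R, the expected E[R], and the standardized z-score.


Step 1: Compute median = 19.50; label A = above, B = below.
Labels in order: BBAABAABBABAAB  (n_A = 7, n_B = 7)
Step 2: Count runs R = 9.
Step 3: Under H0 (random ordering), E[R] = 2*n_A*n_B/(n_A+n_B) + 1 = 2*7*7/14 + 1 = 8.0000.
        Var[R] = 2*n_A*n_B*(2*n_A*n_B - n_A - n_B) / ((n_A+n_B)^2 * (n_A+n_B-1)) = 8232/2548 = 3.2308.
        SD[R] = 1.7974.
Step 4: Continuity-corrected z = (R - 0.5 - E[R]) / SD[R] = (9 - 0.5 - 8.0000) / 1.7974 = 0.2782.
Step 5: Two-sided p-value via normal approximation = 2*(1 - Phi(|z|)) = 0.780879.
Step 6: alpha = 0.1. fail to reject H0.

R = 9, z = 0.2782, p = 0.780879, fail to reject H0.


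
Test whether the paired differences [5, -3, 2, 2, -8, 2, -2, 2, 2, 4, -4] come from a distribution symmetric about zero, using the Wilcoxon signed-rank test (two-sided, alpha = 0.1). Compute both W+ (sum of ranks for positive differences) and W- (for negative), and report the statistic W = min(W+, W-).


Step 1: Drop any zero differences (none here) and take |d_i|.
|d| = [5, 3, 2, 2, 8, 2, 2, 2, 2, 4, 4]
Step 2: Midrank |d_i| (ties get averaged ranks).
ranks: |5|->10, |3|->7, |2|->3.5, |2|->3.5, |8|->11, |2|->3.5, |2|->3.5, |2|->3.5, |2|->3.5, |4|->8.5, |4|->8.5
Step 3: Attach original signs; sum ranks with positive sign and with negative sign.
W+ = 10 + 3.5 + 3.5 + 3.5 + 3.5 + 3.5 + 8.5 = 36
W- = 7 + 11 + 3.5 + 8.5 = 30
(Check: W+ + W- = 66 should equal n(n+1)/2 = 66.)
Step 4: Test statistic W = min(W+, W-) = 30.
Step 5: Ties in |d|, so use the tie-corrected normal approximation.
        E[W] = n(n+1)/4 = 11*12/4 = 33.
        Tie groups: |d|=2 (t=6), |d|=4 (t=2); sum(t^3 - t) = 216.
        Var[W] = n(n+1)(2n+1)/24 - sum(t^3-t)/48 = 3036/24 - 216/48 = 122.
        z = (W - E[W]) / sqrt(Var[W]) = (30 - 33) / 11.0454 = -0.2716.
        Two-sided p = 2*Phi(z) = 0.785924.
Step 6: alpha = 0.1. fail to reject H0.

W+ = 36, W- = 30, W = min = 30, p = 0.785924, fail to reject H0.


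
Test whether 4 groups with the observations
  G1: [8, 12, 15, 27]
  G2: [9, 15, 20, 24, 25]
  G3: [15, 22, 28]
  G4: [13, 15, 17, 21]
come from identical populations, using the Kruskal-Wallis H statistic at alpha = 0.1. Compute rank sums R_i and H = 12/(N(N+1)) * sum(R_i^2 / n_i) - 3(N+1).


Step 1: Combine all N = 16 observations and assign midranks.
sorted (value, group, rank): (8,G1,1), (9,G2,2), (12,G1,3), (13,G4,4), (15,G1,6.5), (15,G2,6.5), (15,G3,6.5), (15,G4,6.5), (17,G4,9), (20,G2,10), (21,G4,11), (22,G3,12), (24,G2,13), (25,G2,14), (27,G1,15), (28,G3,16)
Step 2: Sum ranks within each group.
R_1 = 25.5 (n_1 = 4)
R_2 = 45.5 (n_2 = 5)
R_3 = 34.5 (n_3 = 3)
R_4 = 30.5 (n_4 = 4)
Step 3: H = 12/(N(N+1)) * sum(R_i^2/n_i) - 3(N+1)
     = 12/(16*17) * (25.5^2/4 + 45.5^2/5 + 34.5^2/3 + 30.5^2/4) - 3*17
     = 0.044118 * 1205.92 - 51
     = 2.202574.
Step 4: Ties present; correction factor C = 1 - 60/(16^3 - 16) = 0.985294. Corrected H = 2.202574 / 0.985294 = 2.235448.
Step 5: Under H0, H ~ chi^2(3); p-value = 0.525000.
Step 6: alpha = 0.1. fail to reject H0.

H = 2.2354, df = 3, p = 0.525000, fail to reject H0.


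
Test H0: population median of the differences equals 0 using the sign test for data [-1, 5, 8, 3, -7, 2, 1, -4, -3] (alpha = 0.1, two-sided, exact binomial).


Step 1: Discard zero differences. Original n = 9; n_eff = number of nonzero differences = 9.
Nonzero differences (with sign): -1, +5, +8, +3, -7, +2, +1, -4, -3
Step 2: Count signs: positive = 5, negative = 4.
Step 3: Under H0: P(positive) = 0.5, so the number of positives S ~ Bin(9, 0.5).
Step 4: Two-sided exact p-value = sum of Bin(9,0.5) probabilities at or below the observed probability = 1.000000.
Step 5: alpha = 0.1. fail to reject H0.

n_eff = 9, pos = 5, neg = 4, p = 1.000000, fail to reject H0.


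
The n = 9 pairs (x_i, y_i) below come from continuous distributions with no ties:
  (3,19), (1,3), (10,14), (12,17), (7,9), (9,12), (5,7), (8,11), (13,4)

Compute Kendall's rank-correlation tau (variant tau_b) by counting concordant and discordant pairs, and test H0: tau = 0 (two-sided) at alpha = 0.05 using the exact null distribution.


Step 1: Enumerate the 36 unordered pairs (i,j) with i<j and classify each by sign(x_j-x_i) * sign(y_j-y_i).
  (1,2):dx=-2,dy=-16->C; (1,3):dx=+7,dy=-5->D; (1,4):dx=+9,dy=-2->D; (1,5):dx=+4,dy=-10->D
  (1,6):dx=+6,dy=-7->D; (1,7):dx=+2,dy=-12->D; (1,8):dx=+5,dy=-8->D; (1,9):dx=+10,dy=-15->D
  (2,3):dx=+9,dy=+11->C; (2,4):dx=+11,dy=+14->C; (2,5):dx=+6,dy=+6->C; (2,6):dx=+8,dy=+9->C
  (2,7):dx=+4,dy=+4->C; (2,8):dx=+7,dy=+8->C; (2,9):dx=+12,dy=+1->C; (3,4):dx=+2,dy=+3->C
  (3,5):dx=-3,dy=-5->C; (3,6):dx=-1,dy=-2->C; (3,7):dx=-5,dy=-7->C; (3,8):dx=-2,dy=-3->C
  (3,9):dx=+3,dy=-10->D; (4,5):dx=-5,dy=-8->C; (4,6):dx=-3,dy=-5->C; (4,7):dx=-7,dy=-10->C
  (4,8):dx=-4,dy=-6->C; (4,9):dx=+1,dy=-13->D; (5,6):dx=+2,dy=+3->C; (5,7):dx=-2,dy=-2->C
  (5,8):dx=+1,dy=+2->C; (5,9):dx=+6,dy=-5->D; (6,7):dx=-4,dy=-5->C; (6,8):dx=-1,dy=-1->C
  (6,9):dx=+4,dy=-8->D; (7,8):dx=+3,dy=+4->C; (7,9):dx=+8,dy=-3->D; (8,9):dx=+5,dy=-7->D
Step 2: C = 23, D = 13, total pairs = 36.
Step 3: tau = (C - D)/(n(n-1)/2) = (23 - 13)/36 = 0.277778.
Step 4: Exact two-sided p-value (enumerate n! = 362880 permutations of y under H0): p = 0.358488.
Step 5: alpha = 0.05. fail to reject H0.

tau_b = 0.2778 (C=23, D=13), p = 0.358488, fail to reject H0.


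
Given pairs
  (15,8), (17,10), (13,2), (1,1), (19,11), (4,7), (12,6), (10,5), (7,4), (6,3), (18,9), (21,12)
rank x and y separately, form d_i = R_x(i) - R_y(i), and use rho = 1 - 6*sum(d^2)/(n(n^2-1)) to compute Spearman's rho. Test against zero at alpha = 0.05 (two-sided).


Step 1: Rank x and y separately (midranks; no ties here).
rank(x): 15->8, 17->9, 13->7, 1->1, 19->11, 4->2, 12->6, 10->5, 7->4, 6->3, 18->10, 21->12
rank(y): 8->8, 10->10, 2->2, 1->1, 11->11, 7->7, 6->6, 5->5, 4->4, 3->3, 9->9, 12->12
Step 2: d_i = R_x(i) - R_y(i); compute d_i^2.
  (8-8)^2=0, (9-10)^2=1, (7-2)^2=25, (1-1)^2=0, (11-11)^2=0, (2-7)^2=25, (6-6)^2=0, (5-5)^2=0, (4-4)^2=0, (3-3)^2=0, (10-9)^2=1, (12-12)^2=0
sum(d^2) = 52.
Step 3: rho = 1 - 6*52 / (12*(12^2 - 1)) = 1 - 312/1716 = 0.818182.
Step 4: Under H0, t = rho * sqrt((n-2)/(1-rho^2)) = 4.5000 ~ t(10).
Step 5: Two-sided p-value from the t-distribution with 10 df = 0.001143.
Step 6: alpha = 0.05. reject H0.

rho = 0.8182, p = 0.001143, reject H0 at alpha = 0.05.


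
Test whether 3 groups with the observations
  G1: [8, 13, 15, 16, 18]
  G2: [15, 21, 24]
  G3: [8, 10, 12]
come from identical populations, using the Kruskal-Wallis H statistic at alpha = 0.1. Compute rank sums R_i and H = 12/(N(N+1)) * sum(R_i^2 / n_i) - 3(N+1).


Step 1: Combine all N = 11 observations and assign midranks.
sorted (value, group, rank): (8,G1,1.5), (8,G3,1.5), (10,G3,3), (12,G3,4), (13,G1,5), (15,G1,6.5), (15,G2,6.5), (16,G1,8), (18,G1,9), (21,G2,10), (24,G2,11)
Step 2: Sum ranks within each group.
R_1 = 30 (n_1 = 5)
R_2 = 27.5 (n_2 = 3)
R_3 = 8.5 (n_3 = 3)
Step 3: H = 12/(N(N+1)) * sum(R_i^2/n_i) - 3(N+1)
     = 12/(11*12) * (30^2/5 + 27.5^2/3 + 8.5^2/3) - 3*12
     = 0.090909 * 456.167 - 36
     = 5.469697.
Step 4: Ties present; correction factor C = 1 - 12/(11^3 - 11) = 0.990909. Corrected H = 5.469697 / 0.990909 = 5.519878.
Step 5: Under H0, H ~ chi^2(2); p-value = 0.063296.
Step 6: alpha = 0.1. reject H0.

H = 5.5199, df = 2, p = 0.063296, reject H0.


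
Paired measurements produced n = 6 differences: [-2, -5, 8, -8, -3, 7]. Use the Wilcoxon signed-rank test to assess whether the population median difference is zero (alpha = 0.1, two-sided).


Step 1: Drop any zero differences (none here) and take |d_i|.
|d| = [2, 5, 8, 8, 3, 7]
Step 2: Midrank |d_i| (ties get averaged ranks).
ranks: |2|->1, |5|->3, |8|->5.5, |8|->5.5, |3|->2, |7|->4
Step 3: Attach original signs; sum ranks with positive sign and with negative sign.
W+ = 5.5 + 4 = 9.5
W- = 1 + 3 + 5.5 + 2 = 11.5
(Check: W+ + W- = 21 should equal n(n+1)/2 = 21.)
Step 4: Test statistic W = min(W+, W-) = 9.5.
Step 5: Ties in |d|, so use the tie-corrected normal approximation.
        E[W] = n(n+1)/4 = 6*7/4 = 10.5.
        Tie groups: |d|=8 (t=2); sum(t^3 - t) = 6.
        Var[W] = n(n+1)(2n+1)/24 - sum(t^3-t)/48 = 546/24 - 6/48 = 22.625.
        z = (W - E[W]) / sqrt(Var[W]) = (9.5 - 10.5) / 4.7566 = -0.2102.
        Two-sided p = 2*Phi(z) = 0.833484.
Step 6: alpha = 0.1. fail to reject H0.

W+ = 9.5, W- = 11.5, W = min = 9.5, p = 0.833484, fail to reject H0.


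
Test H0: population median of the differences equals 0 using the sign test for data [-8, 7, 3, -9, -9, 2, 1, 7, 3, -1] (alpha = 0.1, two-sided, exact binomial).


Step 1: Discard zero differences. Original n = 10; n_eff = number of nonzero differences = 10.
Nonzero differences (with sign): -8, +7, +3, -9, -9, +2, +1, +7, +3, -1
Step 2: Count signs: positive = 6, negative = 4.
Step 3: Under H0: P(positive) = 0.5, so the number of positives S ~ Bin(10, 0.5).
Step 4: Two-sided exact p-value = sum of Bin(10,0.5) probabilities at or below the observed probability = 0.753906.
Step 5: alpha = 0.1. fail to reject H0.

n_eff = 10, pos = 6, neg = 4, p = 0.753906, fail to reject H0.


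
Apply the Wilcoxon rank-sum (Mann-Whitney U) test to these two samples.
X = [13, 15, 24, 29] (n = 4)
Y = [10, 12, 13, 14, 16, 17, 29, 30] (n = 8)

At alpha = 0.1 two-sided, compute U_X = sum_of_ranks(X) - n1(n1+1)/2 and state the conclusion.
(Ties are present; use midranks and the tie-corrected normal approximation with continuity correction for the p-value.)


Step 1: Combine and sort all 12 observations; assign midranks.
sorted (value, group): (10,Y), (12,Y), (13,X), (13,Y), (14,Y), (15,X), (16,Y), (17,Y), (24,X), (29,X), (29,Y), (30,Y)
ranks: 10->1, 12->2, 13->3.5, 13->3.5, 14->5, 15->6, 16->7, 17->8, 24->9, 29->10.5, 29->10.5, 30->12
Step 2: Rank sum for X: R1 = 3.5 + 6 + 9 + 10.5 = 29.
Step 3: U_X = R1 - n1(n1+1)/2 = 29 - 4*5/2 = 29 - 10 = 19.
       U_Y = n1*n2 - U_X = 32 - 19 = 13.
Step 4: Ties are present, so use the tie-corrected normal approximation (with continuity correction) for the p-value.
Step 5: p-value = 0.670038; compare to alpha = 0.1. fail to reject H0.

U_X = 19, p = 0.670038, fail to reject H0 at alpha = 0.1.


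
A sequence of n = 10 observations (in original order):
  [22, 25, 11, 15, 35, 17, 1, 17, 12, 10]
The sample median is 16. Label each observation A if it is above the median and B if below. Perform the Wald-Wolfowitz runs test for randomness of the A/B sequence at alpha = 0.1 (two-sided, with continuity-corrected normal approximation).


Step 1: Compute median = 16; label A = above, B = below.
Labels in order: AABBAABABB  (n_A = 5, n_B = 5)
Step 2: Count runs R = 6.
Step 3: Under H0 (random ordering), E[R] = 2*n_A*n_B/(n_A+n_B) + 1 = 2*5*5/10 + 1 = 6.0000.
        Var[R] = 2*n_A*n_B*(2*n_A*n_B - n_A - n_B) / ((n_A+n_B)^2 * (n_A+n_B-1)) = 2000/900 = 2.2222.
        SD[R] = 1.4907.
Step 4: R = E[R], so z = 0 with no continuity correction.
Step 5: Two-sided p-value via normal approximation = 2*(1 - Phi(|z|)) = 1.000000.
Step 6: alpha = 0.1. fail to reject H0.

R = 6, z = 0.0000, p = 1.000000, fail to reject H0.


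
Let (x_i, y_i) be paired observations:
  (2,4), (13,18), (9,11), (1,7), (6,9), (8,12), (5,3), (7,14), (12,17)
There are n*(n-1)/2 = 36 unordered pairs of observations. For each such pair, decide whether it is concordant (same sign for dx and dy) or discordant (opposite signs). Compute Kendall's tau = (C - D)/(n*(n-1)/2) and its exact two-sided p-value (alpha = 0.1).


Step 1: Enumerate the 36 unordered pairs (i,j) with i<j and classify each by sign(x_j-x_i) * sign(y_j-y_i).
  (1,2):dx=+11,dy=+14->C; (1,3):dx=+7,dy=+7->C; (1,4):dx=-1,dy=+3->D; (1,5):dx=+4,dy=+5->C
  (1,6):dx=+6,dy=+8->C; (1,7):dx=+3,dy=-1->D; (1,8):dx=+5,dy=+10->C; (1,9):dx=+10,dy=+13->C
  (2,3):dx=-4,dy=-7->C; (2,4):dx=-12,dy=-11->C; (2,5):dx=-7,dy=-9->C; (2,6):dx=-5,dy=-6->C
  (2,7):dx=-8,dy=-15->C; (2,8):dx=-6,dy=-4->C; (2,9):dx=-1,dy=-1->C; (3,4):dx=-8,dy=-4->C
  (3,5):dx=-3,dy=-2->C; (3,6):dx=-1,dy=+1->D; (3,7):dx=-4,dy=-8->C; (3,8):dx=-2,dy=+3->D
  (3,9):dx=+3,dy=+6->C; (4,5):dx=+5,dy=+2->C; (4,6):dx=+7,dy=+5->C; (4,7):dx=+4,dy=-4->D
  (4,8):dx=+6,dy=+7->C; (4,9):dx=+11,dy=+10->C; (5,6):dx=+2,dy=+3->C; (5,7):dx=-1,dy=-6->C
  (5,8):dx=+1,dy=+5->C; (5,9):dx=+6,dy=+8->C; (6,7):dx=-3,dy=-9->C; (6,8):dx=-1,dy=+2->D
  (6,9):dx=+4,dy=+5->C; (7,8):dx=+2,dy=+11->C; (7,9):dx=+7,dy=+14->C; (8,9):dx=+5,dy=+3->C
Step 2: C = 30, D = 6, total pairs = 36.
Step 3: tau = (C - D)/(n(n-1)/2) = (30 - 6)/36 = 0.666667.
Step 4: Exact two-sided p-value (enumerate n! = 362880 permutations of y under H0): p = 0.012665.
Step 5: alpha = 0.1. reject H0.

tau_b = 0.6667 (C=30, D=6), p = 0.012665, reject H0.


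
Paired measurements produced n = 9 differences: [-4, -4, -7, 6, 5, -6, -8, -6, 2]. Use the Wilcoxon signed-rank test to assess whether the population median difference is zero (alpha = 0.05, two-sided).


Step 1: Drop any zero differences (none here) and take |d_i|.
|d| = [4, 4, 7, 6, 5, 6, 8, 6, 2]
Step 2: Midrank |d_i| (ties get averaged ranks).
ranks: |4|->2.5, |4|->2.5, |7|->8, |6|->6, |5|->4, |6|->6, |8|->9, |6|->6, |2|->1
Step 3: Attach original signs; sum ranks with positive sign and with negative sign.
W+ = 6 + 4 + 1 = 11
W- = 2.5 + 2.5 + 8 + 6 + 9 + 6 = 34
(Check: W+ + W- = 45 should equal n(n+1)/2 = 45.)
Step 4: Test statistic W = min(W+, W-) = 11.
Step 5: Ties in |d|, so use the tie-corrected normal approximation.
        E[W] = n(n+1)/4 = 9*10/4 = 22.5.
        Tie groups: |d|=4 (t=2), |d|=6 (t=3); sum(t^3 - t) = 30.
        Var[W] = n(n+1)(2n+1)/24 - sum(t^3-t)/48 = 1710/24 - 30/48 = 70.625.
        z = (W - E[W]) / sqrt(Var[W]) = (11 - 22.5) / 8.4039 = -1.3684.
        Two-sided p = 2*Phi(z) = 0.171181.
Step 6: alpha = 0.05. fail to reject H0.

W+ = 11, W- = 34, W = min = 11, p = 0.171181, fail to reject H0.


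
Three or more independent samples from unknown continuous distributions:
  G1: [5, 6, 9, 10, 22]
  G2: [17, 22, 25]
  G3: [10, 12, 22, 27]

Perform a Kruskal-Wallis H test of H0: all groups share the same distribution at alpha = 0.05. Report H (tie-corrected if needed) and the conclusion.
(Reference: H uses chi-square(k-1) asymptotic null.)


Step 1: Combine all N = 12 observations and assign midranks.
sorted (value, group, rank): (5,G1,1), (6,G1,2), (9,G1,3), (10,G1,4.5), (10,G3,4.5), (12,G3,6), (17,G2,7), (22,G1,9), (22,G2,9), (22,G3,9), (25,G2,11), (27,G3,12)
Step 2: Sum ranks within each group.
R_1 = 19.5 (n_1 = 5)
R_2 = 27 (n_2 = 3)
R_3 = 31.5 (n_3 = 4)
Step 3: H = 12/(N(N+1)) * sum(R_i^2/n_i) - 3(N+1)
     = 12/(12*13) * (19.5^2/5 + 27^2/3 + 31.5^2/4) - 3*13
     = 0.076923 * 567.112 - 39
     = 4.624038.
Step 4: Ties present; correction factor C = 1 - 30/(12^3 - 12) = 0.982517. Corrected H = 4.624038 / 0.982517 = 4.706317.
Step 5: Under H0, H ~ chi^2(2); p-value = 0.095068.
Step 6: alpha = 0.05. fail to reject H0.

H = 4.7063, df = 2, p = 0.095068, fail to reject H0.


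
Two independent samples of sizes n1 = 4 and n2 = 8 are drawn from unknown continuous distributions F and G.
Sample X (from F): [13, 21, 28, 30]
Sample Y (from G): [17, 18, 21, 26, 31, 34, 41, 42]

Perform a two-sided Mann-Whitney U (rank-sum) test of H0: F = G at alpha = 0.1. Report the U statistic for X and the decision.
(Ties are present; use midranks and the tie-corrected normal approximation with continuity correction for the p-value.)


Step 1: Combine and sort all 12 observations; assign midranks.
sorted (value, group): (13,X), (17,Y), (18,Y), (21,X), (21,Y), (26,Y), (28,X), (30,X), (31,Y), (34,Y), (41,Y), (42,Y)
ranks: 13->1, 17->2, 18->3, 21->4.5, 21->4.5, 26->6, 28->7, 30->8, 31->9, 34->10, 41->11, 42->12
Step 2: Rank sum for X: R1 = 1 + 4.5 + 7 + 8 = 20.5.
Step 3: U_X = R1 - n1(n1+1)/2 = 20.5 - 4*5/2 = 20.5 - 10 = 10.5.
       U_Y = n1*n2 - U_X = 32 - 10.5 = 21.5.
Step 4: Ties are present, so use the tie-corrected normal approximation (with continuity correction) for the p-value.
Step 5: p-value = 0.394938; compare to alpha = 0.1. fail to reject H0.

U_X = 10.5, p = 0.394938, fail to reject H0 at alpha = 0.1.


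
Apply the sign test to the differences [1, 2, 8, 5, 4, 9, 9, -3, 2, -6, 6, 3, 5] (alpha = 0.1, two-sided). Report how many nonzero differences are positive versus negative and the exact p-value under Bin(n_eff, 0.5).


Step 1: Discard zero differences. Original n = 13; n_eff = number of nonzero differences = 13.
Nonzero differences (with sign): +1, +2, +8, +5, +4, +9, +9, -3, +2, -6, +6, +3, +5
Step 2: Count signs: positive = 11, negative = 2.
Step 3: Under H0: P(positive) = 0.5, so the number of positives S ~ Bin(13, 0.5).
Step 4: Two-sided exact p-value = sum of Bin(13,0.5) probabilities at or below the observed probability = 0.022461.
Step 5: alpha = 0.1. reject H0.

n_eff = 13, pos = 11, neg = 2, p = 0.022461, reject H0.
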